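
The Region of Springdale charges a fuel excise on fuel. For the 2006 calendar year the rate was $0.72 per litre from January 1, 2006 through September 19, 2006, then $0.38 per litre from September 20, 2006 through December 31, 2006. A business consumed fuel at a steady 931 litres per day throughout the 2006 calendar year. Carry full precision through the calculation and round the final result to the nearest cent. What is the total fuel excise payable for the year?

January 1 – September 19, 2006: 262 days × 931 litres/day = 243,922 litres at $0.72/litre → $175,623.84
September 20 – December 31, 2006: 103 days × 931 litres/day = 95,893 litres at $0.38/litre → $36,439.34

$212,063.18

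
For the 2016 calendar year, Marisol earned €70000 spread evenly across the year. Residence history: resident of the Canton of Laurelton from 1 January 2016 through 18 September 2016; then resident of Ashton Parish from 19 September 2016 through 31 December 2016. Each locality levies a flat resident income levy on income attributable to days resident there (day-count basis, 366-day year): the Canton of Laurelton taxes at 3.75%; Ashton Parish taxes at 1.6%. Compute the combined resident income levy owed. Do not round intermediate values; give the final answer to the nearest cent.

The Canton of Laurelton, 1 January – 18 September 2016: 262 days → €70000 × 3.75% × 262/366 = €1879.0984
Ashton Parish, 19 September – 31 December 2016: 104 days → €70000 × 1.6% × 104/366 = €318.2514
Total = €2197.3497

€2197.35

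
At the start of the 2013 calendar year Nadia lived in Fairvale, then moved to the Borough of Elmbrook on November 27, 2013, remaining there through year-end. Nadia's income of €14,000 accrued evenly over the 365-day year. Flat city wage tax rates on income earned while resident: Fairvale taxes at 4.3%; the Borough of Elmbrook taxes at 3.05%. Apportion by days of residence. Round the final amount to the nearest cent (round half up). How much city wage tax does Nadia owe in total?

€585.22

Fairvale, January 1 – November 26, 2013: 330 days → €14,000 × 4.3% × 330/365 = €544.2740
The Borough of Elmbrook, November 27 – December 31, 2013: 35 days → €14,000 × 3.05% × 35/365 = €40.9452
Total = €585.2192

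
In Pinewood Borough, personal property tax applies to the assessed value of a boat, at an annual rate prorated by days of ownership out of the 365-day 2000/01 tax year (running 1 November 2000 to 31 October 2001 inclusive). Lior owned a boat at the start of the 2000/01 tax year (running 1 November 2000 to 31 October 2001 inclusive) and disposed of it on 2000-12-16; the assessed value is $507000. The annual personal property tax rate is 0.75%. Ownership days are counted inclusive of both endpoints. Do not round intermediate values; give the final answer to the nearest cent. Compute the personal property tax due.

Days held (2000-11-01 to 2000-12-16): 46 out of 365
Tax = $507000 × 0.75% × 46/365 = $479.2192

$479.22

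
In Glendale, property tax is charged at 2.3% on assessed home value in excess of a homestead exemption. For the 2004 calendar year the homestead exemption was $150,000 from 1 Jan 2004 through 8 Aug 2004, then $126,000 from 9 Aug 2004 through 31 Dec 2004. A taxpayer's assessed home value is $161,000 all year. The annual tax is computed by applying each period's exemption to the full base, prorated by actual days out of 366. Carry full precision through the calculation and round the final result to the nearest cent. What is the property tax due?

$471.69

1 Jan – 8 Aug 2004: 221 days, exemption $150,000 → ($161,000 − $150,000) × 2.3% × 221/366 = $152.7678
9 Aug – 31 Dec 2004: 145 days, exemption $126,000 → ($161,000 − $126,000) × 2.3% × 145/366 = $318.9208
Total = $471.6885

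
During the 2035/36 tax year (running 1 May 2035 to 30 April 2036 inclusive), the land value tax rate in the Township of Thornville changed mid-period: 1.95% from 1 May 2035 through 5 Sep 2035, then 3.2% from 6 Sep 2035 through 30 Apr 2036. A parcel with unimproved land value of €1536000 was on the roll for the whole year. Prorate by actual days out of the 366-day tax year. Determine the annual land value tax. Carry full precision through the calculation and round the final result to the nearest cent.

€42437.25

1 May – 5 Sep 2035: 128 days at 1.95% → €1536000 × 1.95% × 128/366 = €10475.0164
6 Sep 2035 – 30 Apr 2036: 238 days at 3.2% → €1536000 × 3.2% × 238/366 = €31962.2295
Total = €42437.2459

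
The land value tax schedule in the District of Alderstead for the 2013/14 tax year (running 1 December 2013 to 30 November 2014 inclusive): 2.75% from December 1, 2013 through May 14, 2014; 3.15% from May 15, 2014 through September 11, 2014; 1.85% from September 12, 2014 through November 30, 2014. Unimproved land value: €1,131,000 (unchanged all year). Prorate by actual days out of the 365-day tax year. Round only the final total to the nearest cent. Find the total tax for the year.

December 1, 2013 – May 14, 2014: 165 days at 2.75% → €1,131,000 × 2.75% × 165/365 = €14,060.0342
May 15 – September 11, 2014: 120 days at 3.15% → €1,131,000 × 3.15% × 120/365 = €11,712.8219
September 12 – November 30, 2014: 80 days at 1.85% → €1,131,000 × 1.85% × 80/365 = €4,585.9726
Total = €30,358.8288

€30,358.83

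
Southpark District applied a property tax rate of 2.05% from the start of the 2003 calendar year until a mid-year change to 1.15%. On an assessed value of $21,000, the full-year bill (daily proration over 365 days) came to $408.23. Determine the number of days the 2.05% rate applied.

322 days

Let d = days at the first rate; then 365 − d days at the second rate.
$21,000 × [2.05%·d + 1.15%·(365−d)] / 365 = $408.23
Solving gives d = 322, so the new rate took effect on November 19, 2003.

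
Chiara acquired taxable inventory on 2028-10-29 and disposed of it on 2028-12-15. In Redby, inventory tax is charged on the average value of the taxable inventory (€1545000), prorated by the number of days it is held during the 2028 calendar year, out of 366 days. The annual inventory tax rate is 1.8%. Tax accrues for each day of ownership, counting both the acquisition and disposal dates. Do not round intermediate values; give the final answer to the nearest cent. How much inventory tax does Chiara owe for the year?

Days held (2028-10-29 to 2028-12-15): 48 out of 366
Tax = €1545000 × 1.8% × 48/366 = €3647.2131

€3647.21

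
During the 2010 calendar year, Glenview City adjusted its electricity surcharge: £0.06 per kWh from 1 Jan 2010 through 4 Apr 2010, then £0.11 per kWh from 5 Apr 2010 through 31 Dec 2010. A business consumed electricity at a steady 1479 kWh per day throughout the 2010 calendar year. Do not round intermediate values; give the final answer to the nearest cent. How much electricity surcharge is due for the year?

£52430.55

1 Jan – 4 Apr 2010: 94 days × 1479 kWh/day = 139,026 kWh at £0.06/kWh → £8341.56
5 Apr – 31 Dec 2010: 271 days × 1479 kWh/day = 400,809 kWh at £0.11/kWh → £44088.99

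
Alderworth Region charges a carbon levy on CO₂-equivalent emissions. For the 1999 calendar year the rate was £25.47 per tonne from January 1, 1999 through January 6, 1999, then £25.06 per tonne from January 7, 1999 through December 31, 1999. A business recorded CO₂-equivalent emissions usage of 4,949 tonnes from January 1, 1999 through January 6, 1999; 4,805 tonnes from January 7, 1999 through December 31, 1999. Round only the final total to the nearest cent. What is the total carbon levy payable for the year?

January 1 – January 6, 1999: 4,949 tonnes at £25.47/tonne → £126,051.03
January 7 – December 31, 1999: 4,805 tonnes at £25.06/tonne → £120,413.30

£246,464.33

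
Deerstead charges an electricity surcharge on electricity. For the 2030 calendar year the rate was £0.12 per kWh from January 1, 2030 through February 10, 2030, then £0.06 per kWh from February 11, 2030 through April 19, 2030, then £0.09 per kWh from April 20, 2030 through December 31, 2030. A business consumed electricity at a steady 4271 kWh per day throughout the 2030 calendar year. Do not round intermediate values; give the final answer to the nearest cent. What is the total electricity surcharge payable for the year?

January 1 – February 10, 2030: 41 days × 4271 kWh/day = 175,111 kWh at £0.12/kWh → £21,013.32
February 11 – April 19, 2030: 68 days × 4271 kWh/day = 290,428 kWh at £0.06/kWh → £17,425.68
April 20 – December 31, 2030: 256 days × 4271 kWh/day = 1,093,376 kWh at £0.09/kWh → £98,403.84

£136,842.84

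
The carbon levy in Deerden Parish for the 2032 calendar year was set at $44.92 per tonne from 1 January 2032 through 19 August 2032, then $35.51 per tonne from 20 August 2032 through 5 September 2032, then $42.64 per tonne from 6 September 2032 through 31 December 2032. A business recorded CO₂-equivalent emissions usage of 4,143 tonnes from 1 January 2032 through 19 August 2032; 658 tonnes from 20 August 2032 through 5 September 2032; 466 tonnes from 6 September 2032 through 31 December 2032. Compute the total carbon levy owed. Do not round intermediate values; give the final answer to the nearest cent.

1 January – 19 August 2032: 4,143 tonnes at $44.92/tonne → $186103.56
20 August – 5 September 2032: 658 tonnes at $35.51/tonne → $23365.58
6 September – 31 December 2032: 466 tonnes at $42.64/tonne → $19870.24

$229339.38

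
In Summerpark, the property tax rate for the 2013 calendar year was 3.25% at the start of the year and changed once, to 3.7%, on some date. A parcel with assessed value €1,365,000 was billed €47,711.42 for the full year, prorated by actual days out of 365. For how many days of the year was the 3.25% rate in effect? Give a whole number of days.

Let d = days at the first rate; then 365 − d days at the second rate.
€1,365,000 × [3.25%·d + 3.7%·(365−d)] / 365 = €47,711.42
Solving gives d = 166, so the new rate took effect on June 16, 2013.

166 days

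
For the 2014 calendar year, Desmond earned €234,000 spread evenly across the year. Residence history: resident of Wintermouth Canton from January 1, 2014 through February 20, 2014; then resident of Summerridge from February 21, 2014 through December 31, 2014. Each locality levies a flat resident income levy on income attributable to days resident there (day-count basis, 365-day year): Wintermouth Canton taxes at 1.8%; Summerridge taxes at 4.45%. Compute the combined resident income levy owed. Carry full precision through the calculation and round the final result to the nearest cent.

Wintermouth Canton, January 1 – February 20, 2014: 51 days → €234,000 × 1.8% × 51/365 = €588.5260
Summerridge, February 21 – December 31, 2014: 314 days → €234,000 × 4.45% × 314/365 = €8,958.0329
Total = €9,546.5589

€9,546.56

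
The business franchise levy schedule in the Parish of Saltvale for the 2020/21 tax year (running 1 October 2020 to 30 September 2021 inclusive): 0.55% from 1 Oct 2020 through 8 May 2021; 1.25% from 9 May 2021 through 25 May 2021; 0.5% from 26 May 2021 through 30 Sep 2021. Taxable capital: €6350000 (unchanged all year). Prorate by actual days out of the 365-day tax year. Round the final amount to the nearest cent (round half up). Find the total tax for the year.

1 Oct 2020 – 8 May 2021: 220 days at 0.55% → €6350000 × 0.55% × 220/365 = €21050.6849
9 May – 25 May 2021: 17 days at 1.25% → €6350000 × 1.25% × 17/365 = €3696.9178
26 May – 30 Sep 2021: 128 days at 0.5% → €6350000 × 0.5% × 128/365 = €11134.2466
Total = €35881.8493

€35881.85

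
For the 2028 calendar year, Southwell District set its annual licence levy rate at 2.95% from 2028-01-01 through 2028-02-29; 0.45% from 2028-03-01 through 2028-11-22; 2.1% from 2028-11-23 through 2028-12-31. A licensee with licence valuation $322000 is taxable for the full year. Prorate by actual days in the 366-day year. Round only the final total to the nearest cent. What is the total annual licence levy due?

2028-01-01 to 2028-02-29: 60 days at 2.95% → $322000 × 2.95% × 60/366 = $1557.2131
2028-03-01 to 2028-11-22: 267 days at 0.45% → $322000 × 0.45% × 267/366 = $1057.0574
2028-11-23 to 2028-12-31: 39 days at 2.1% → $322000 × 2.1% × 39/366 = $720.5410
Total = $3334.8115

$3334.81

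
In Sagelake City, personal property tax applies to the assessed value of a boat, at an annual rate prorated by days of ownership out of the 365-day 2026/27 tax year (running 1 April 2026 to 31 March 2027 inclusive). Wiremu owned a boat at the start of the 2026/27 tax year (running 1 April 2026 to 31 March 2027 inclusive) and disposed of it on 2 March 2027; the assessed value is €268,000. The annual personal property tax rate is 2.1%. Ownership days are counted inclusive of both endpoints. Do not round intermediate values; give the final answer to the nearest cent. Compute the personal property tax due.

€5,180.84

Days held (1 April 2026 – 2 March 2027): 336 out of 365
Tax = €268,000 × 2.1% × 336/365 = €5,180.8438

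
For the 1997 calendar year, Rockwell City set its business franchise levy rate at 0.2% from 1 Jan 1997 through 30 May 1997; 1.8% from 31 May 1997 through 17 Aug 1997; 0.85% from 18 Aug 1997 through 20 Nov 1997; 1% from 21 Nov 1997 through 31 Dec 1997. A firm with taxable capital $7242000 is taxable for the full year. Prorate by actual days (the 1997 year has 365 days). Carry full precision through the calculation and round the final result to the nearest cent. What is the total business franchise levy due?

1 Jan – 30 May 1997: 150 days at 0.2% → $7242000 × 0.2% × 150/365 = $5952.3288
31 May – 17 Aug 1997: 79 days at 1.8% → $7242000 × 1.8% × 79/365 = $28214.0384
18 Aug – 20 Nov 1997: 95 days at 0.85% → $7242000 × 0.85% × 95/365 = $16021.6849
21 Nov – 31 Dec 1997: 41 days at 1% → $7242000 × 1% × 41/365 = $8134.8493
Total = $58322.9014

$58322.90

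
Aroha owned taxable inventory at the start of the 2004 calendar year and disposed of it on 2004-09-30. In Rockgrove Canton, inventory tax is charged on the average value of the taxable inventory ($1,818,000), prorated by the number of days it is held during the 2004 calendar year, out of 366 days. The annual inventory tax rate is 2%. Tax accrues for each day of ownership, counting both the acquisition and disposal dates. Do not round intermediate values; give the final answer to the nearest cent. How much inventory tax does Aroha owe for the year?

$27,220.33

Days held (2004-01-01 to 2004-09-30): 274 out of 366
Tax = $1,818,000 × 2% × 274/366 = $27,220.3279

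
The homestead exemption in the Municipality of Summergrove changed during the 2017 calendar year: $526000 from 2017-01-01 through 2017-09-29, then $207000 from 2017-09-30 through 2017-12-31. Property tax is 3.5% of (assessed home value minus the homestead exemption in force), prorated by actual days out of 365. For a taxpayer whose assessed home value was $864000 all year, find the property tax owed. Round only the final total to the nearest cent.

2017-01-01 to 2017-09-29: 272 days, exemption $526000 → ($864000 − $526000) × 3.5% × 272/365 = $8815.7808
2017-09-30 to 2017-12-31: 93 days, exemption $207000 → ($864000 − $207000) × 3.5% × 93/365 = $5859.0000
Total = $14674.7808

$14674.78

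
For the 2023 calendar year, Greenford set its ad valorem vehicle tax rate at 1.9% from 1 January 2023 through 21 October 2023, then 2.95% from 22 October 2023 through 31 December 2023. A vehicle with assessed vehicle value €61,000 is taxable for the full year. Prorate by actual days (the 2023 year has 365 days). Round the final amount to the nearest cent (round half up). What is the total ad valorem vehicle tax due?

1 January – 21 October 2023: 294 days at 1.9% → €61,000 × 1.9% × 294/365 = €933.5507
22 October – 31 December 2023: 71 days at 2.95% → €61,000 × 2.95% × 71/365 = €350.0397
Total = €1,283.5904

€1,283.59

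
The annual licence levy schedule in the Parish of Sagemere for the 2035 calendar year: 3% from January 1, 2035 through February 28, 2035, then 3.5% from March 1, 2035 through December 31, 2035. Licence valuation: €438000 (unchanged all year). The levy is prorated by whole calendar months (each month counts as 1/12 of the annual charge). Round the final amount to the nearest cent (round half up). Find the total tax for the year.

€14965.00

January 1 – February 28, 2035: 2 months at 3% → €438000 × 3% × 2/12 = €2190.0000
March 1 – December 31, 2035: 10 months at 3.5% → €438000 × 3.5% × 10/12 = €12775.0000
Total = €14965.0000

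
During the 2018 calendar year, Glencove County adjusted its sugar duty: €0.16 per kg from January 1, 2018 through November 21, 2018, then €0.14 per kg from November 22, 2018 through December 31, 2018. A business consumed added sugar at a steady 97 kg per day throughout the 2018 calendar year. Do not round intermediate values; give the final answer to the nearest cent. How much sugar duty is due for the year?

€5587.20

January 1 – November 21, 2018: 325 days × 97 kg/day = 31,525 kg at €0.16/kg → €5044.00
November 22 – December 31, 2018: 40 days × 97 kg/day = 3,880 kg at €0.14/kg → €543.20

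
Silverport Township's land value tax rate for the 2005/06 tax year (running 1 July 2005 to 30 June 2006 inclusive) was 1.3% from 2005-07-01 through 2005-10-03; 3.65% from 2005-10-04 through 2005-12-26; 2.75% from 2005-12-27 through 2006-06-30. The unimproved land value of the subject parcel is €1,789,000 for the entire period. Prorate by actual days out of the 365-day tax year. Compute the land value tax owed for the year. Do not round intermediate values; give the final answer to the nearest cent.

2005-07-01 to 2005-10-03: 95 days at 1.3% → €1,789,000 × 1.3% × 95/365 = €6,053.1918
2005-10-04 to 2005-12-26: 84 days at 3.65% → €1,789,000 × 3.65% × 84/365 = €15,027.6000
2005-12-27 to 2006-06-30: 186 days at 2.75% → €1,789,000 × 2.75% × 186/365 = €25,070.5068
Total = €46,151.2986

€46,151.30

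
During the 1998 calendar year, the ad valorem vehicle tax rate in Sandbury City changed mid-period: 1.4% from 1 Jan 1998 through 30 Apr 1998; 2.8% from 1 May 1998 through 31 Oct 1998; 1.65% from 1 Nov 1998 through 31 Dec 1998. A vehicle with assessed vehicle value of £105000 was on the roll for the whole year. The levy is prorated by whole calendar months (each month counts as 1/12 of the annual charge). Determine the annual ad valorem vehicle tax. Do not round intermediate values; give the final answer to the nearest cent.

1 Jan – 30 Apr 1998: 4 months at 1.4% → £105000 × 1.4% × 4/12 = £490.0000
1 May – 31 Oct 1998: 6 months at 2.8% → £105000 × 2.8% × 6/12 = £1470.0000
1 Nov – 31 Dec 1998: 2 months at 1.65% → £105000 × 1.65% × 2/12 = £288.7500
Total = £2248.7500

£2248.75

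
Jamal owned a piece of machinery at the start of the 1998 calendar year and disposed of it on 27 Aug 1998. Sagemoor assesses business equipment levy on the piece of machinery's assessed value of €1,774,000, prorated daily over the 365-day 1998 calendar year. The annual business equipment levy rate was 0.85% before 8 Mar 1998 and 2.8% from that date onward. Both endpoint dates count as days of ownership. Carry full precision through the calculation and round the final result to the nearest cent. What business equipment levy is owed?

1 Jan – 7 Mar 1998: 66 days at 0.85% → €1,774,000 × 0.85% × 66/365 = €2,726.6137
8 Mar – 27 Aug 1998: 173 days at 2.8% → €1,774,000 × 2.8% × 173/365 = €23,543.1671
Total = €26,269.7808

€26,269.78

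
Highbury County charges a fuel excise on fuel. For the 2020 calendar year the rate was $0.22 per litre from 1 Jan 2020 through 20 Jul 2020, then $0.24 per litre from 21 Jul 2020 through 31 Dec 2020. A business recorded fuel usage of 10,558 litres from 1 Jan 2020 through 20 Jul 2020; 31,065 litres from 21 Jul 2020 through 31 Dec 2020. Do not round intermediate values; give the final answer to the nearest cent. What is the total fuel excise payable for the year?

1 Jan – 20 Jul 2020: 10,558 litres at $0.22/litre → $2322.76
21 Jul – 31 Dec 2020: 31,065 litres at $0.24/litre → $7455.60

$9778.36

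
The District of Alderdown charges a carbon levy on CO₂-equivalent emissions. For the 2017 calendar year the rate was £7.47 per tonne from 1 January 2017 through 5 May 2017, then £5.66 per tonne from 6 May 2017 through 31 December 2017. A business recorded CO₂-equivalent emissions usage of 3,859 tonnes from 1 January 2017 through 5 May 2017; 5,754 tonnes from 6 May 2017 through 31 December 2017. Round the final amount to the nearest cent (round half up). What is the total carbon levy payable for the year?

£61,394.37

1 January – 5 May 2017: 3,859 tonnes at £7.47/tonne → £28,826.73
6 May – 31 December 2017: 5,754 tonnes at £5.66/tonne → £32,567.64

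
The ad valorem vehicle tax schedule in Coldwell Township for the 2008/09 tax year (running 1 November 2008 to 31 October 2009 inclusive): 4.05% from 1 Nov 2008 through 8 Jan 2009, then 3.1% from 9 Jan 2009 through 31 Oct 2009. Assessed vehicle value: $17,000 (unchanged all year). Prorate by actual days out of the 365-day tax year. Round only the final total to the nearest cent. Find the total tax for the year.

$557.53

1 Nov 2008 – 8 Jan 2009: 69 days at 4.05% → $17,000 × 4.05% × 69/365 = $130.1548
9 Jan – 31 Oct 2009: 296 days at 3.1% → $17,000 × 3.1% × 296/365 = $427.3753
Total = $557.5301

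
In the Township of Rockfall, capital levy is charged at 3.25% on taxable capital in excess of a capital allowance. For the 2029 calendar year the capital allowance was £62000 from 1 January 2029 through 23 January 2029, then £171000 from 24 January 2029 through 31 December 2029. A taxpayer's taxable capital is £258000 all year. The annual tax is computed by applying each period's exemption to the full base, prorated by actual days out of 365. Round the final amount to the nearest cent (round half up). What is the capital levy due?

£3050.73

1 January – 23 January 2029: 23 days, exemption £62000 → (£258000 − £62000) × 3.25% × 23/365 = £401.3973
24 January – 31 December 2029: 342 days, exemption £171000 → (£258000 − £171000) × 3.25% × 342/365 = £2649.3288
Total = £3050.7260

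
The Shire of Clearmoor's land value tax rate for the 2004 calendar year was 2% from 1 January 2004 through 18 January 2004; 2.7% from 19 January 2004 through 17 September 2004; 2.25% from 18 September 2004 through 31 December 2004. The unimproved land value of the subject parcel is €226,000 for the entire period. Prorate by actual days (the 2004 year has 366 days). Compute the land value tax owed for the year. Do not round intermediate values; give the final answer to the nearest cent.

€5,732.43

1 January – 18 January 2004: 18 days at 2% → €226,000 × 2% × 18/366 = €222.2951
19 January – 17 September 2004: 243 days at 2.7% → €226,000 × 2.7% × 243/366 = €4,051.3279
18 September – 31 December 2004: 105 days at 2.25% → €226,000 × 2.25% × 105/366 = €1,458.8115
Total = €5,732.4344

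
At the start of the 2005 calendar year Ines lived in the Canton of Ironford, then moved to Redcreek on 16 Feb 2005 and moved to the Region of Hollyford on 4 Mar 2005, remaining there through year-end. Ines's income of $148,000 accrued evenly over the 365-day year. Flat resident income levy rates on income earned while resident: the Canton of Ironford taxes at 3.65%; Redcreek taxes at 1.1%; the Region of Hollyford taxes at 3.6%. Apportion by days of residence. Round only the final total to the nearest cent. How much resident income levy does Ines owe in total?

$5,175.13

The Canton of Ironford, 1 Jan – 15 Feb 2005: 46 days → $148,000 × 3.65% × 46/365 = $680.8000
Redcreek, 16 Feb – 3 Mar 2005: 16 days → $148,000 × 1.1% × 16/365 = $71.3644
The Region of Hollyford, 4 Mar – 31 Dec 2005: 303 days → $148,000 × 3.6% × 303/365 = $4,422.9699
Total = $5,175.1342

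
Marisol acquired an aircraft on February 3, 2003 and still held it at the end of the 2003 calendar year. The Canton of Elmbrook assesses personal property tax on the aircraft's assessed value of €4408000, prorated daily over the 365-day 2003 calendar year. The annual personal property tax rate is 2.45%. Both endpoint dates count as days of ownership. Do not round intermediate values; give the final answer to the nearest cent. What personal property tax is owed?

Days held (February 3 – December 31, 2003): 332 out of 365
Tax = €4408000 × 2.45% × 332/365 = €98231.9781

€98231.98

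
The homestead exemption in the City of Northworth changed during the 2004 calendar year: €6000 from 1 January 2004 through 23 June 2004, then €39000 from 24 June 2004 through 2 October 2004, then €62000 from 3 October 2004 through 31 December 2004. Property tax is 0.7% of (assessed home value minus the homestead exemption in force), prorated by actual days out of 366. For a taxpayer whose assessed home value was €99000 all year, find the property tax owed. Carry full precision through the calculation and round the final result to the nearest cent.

€490.86

1 January – 23 June 2004: 175 days, exemption €6000 → (€99000 − €6000) × 0.7% × 175/366 = €311.2705
24 June – 2 October 2004: 101 days, exemption €39000 → (€99000 − €39000) × 0.7% × 101/366 = €115.9016
3 October – 31 December 2004: 90 days, exemption €62000 → (€99000 − €62000) × 0.7% × 90/366 = €63.6885
Total = €490.8607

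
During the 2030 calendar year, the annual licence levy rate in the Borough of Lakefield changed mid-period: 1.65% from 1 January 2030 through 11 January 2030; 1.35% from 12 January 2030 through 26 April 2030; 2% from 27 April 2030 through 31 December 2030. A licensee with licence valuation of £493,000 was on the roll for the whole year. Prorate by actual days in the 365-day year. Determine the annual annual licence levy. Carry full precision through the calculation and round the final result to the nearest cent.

£8,886.16

1 January – 11 January 2030: 11 days at 1.65% → £493,000 × 1.65% × 11/365 = £245.1493
12 January – 26 April 2030: 105 days at 1.35% → £493,000 × 1.35% × 105/365 = £1,914.5959
27 April – 31 December 2030: 249 days at 2% → £493,000 × 2% × 249/365 = £6,726.4110
Total = £8,886.1562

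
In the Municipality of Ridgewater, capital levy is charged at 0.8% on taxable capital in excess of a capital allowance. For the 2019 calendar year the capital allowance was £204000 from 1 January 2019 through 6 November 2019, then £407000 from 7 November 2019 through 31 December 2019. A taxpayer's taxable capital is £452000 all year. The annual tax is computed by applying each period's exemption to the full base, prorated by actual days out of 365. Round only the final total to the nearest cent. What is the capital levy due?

1 January – 6 November 2019: 310 days, exemption £204000 → (£452000 − £204000) × 0.8% × 310/365 = £1685.0411
7 November – 31 December 2019: 55 days, exemption £407000 → (£452000 − £407000) × 0.8% × 55/365 = £54.2466
Total = £1739.2877

£1739.29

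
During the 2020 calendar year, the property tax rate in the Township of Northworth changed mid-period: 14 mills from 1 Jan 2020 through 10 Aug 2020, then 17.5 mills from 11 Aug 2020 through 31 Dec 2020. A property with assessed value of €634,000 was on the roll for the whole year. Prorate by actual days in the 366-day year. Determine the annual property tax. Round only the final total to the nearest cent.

1 Jan – 10 Aug 2020: 223 days at 14 mills → €634,000 × 1.4% × 223/366 = €5,408.0546
11 Aug – 31 Dec 2020: 143 days at 17.5 mills → €634,000 × 1.75% × 143/366 = €4,334.9317
Total = €9,742.9863

€9,742.99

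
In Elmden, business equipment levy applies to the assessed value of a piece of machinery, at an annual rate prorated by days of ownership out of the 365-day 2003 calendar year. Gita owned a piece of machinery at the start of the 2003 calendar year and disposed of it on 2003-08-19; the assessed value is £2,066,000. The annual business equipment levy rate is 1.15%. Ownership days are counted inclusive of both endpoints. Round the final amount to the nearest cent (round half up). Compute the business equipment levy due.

Days held (2003-01-01 to 2003-08-19): 231 out of 365
Tax = £2,066,000 × 1.15% × 231/365 = £15,036.5178

£15,036.52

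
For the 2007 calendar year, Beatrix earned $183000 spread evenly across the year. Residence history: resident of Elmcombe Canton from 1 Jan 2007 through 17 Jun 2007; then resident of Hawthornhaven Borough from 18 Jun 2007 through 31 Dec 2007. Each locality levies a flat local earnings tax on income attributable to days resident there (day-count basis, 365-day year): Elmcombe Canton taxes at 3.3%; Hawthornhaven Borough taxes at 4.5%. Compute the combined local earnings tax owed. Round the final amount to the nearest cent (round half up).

$7224.24

Elmcombe Canton, 1 Jan – 17 Jun 2007: 168 days → $183000 × 3.3% × 168/365 = $2779.5945
Hawthornhaven Borough, 18 Jun – 31 Dec 2007: 197 days → $183000 × 4.5% × 197/365 = $4444.6438
Total = $7224.2384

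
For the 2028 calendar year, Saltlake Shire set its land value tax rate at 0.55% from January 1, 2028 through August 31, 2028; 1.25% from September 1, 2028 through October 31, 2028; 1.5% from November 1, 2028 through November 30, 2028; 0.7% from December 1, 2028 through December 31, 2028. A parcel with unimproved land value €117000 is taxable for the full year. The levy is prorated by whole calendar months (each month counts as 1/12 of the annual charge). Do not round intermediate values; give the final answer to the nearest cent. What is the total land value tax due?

January 1 – August 31, 2028: 8 months at 0.55% → €117000 × 0.55% × 8/12 = €429.0000
September 1 – October 31, 2028: 2 months at 1.25% → €117000 × 1.25% × 2/12 = €243.7500
November 1 – November 30, 2028: 1 month at 1.5% → €117000 × 1.5% × 1/12 = €146.2500
December 1 – December 31, 2028: 1 month at 0.7% → €117000 × 0.7% × 1/12 = €68.2500
Total = €887.2500

€887.25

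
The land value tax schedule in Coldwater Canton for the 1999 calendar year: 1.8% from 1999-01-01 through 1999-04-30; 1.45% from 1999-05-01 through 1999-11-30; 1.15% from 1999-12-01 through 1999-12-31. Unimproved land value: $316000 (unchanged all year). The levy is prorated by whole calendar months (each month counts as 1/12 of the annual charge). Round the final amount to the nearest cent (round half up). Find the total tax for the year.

$4871.67

1999-01-01 to 1999-04-30: 4 months at 1.8% → $316000 × 1.8% × 4/12 = $1896.0000
1999-05-01 to 1999-11-30: 7 months at 1.45% → $316000 × 1.45% × 7/12 = $2672.8333
1999-12-01 to 1999-12-31: 1 month at 1.15% → $316000 × 1.15% × 1/12 = $302.8333
Total = $4871.6667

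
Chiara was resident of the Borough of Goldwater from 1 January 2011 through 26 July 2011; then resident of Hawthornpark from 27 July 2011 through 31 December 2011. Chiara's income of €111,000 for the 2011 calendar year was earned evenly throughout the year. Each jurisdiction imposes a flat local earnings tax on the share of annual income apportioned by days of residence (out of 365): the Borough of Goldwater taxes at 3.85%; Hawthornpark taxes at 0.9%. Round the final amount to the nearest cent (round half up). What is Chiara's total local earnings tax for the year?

€2,856.05

The Borough of Goldwater, 1 January – 26 July 2011: 207 days → €111,000 × 3.85% × 207/365 = €2,423.6014
Hawthornpark, 27 July – 31 December 2011: 158 days → €111,000 × 0.9% × 158/365 = €432.4438
Total = €2,856.0452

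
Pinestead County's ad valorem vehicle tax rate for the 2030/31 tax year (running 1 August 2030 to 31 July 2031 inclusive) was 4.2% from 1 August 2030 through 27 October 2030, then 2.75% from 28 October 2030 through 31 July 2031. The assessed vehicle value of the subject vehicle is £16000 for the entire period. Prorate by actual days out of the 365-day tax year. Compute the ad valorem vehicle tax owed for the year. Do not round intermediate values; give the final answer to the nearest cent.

£495.93

1 August – 27 October 2030: 88 days at 4.2% → £16000 × 4.2% × 88/365 = £162.0164
28 October 2030 – 31 July 2031: 277 days at 2.75% → £16000 × 2.75% × 277/365 = £333.9178
Total = £495.9342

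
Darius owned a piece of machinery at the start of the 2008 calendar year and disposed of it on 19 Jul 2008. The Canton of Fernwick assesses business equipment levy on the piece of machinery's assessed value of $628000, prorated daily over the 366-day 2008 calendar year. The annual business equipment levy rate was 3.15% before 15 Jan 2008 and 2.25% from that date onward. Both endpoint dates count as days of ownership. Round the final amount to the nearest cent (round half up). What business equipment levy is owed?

1 Jan – 14 Jan 2008: 14 days at 3.15% → $628000 × 3.15% × 14/366 = $756.6885
15 Jan – 19 Jul 2008: 187 days at 2.25% → $628000 × 2.25% × 187/366 = $7219.4262
Total = $7976.1148

$7976.11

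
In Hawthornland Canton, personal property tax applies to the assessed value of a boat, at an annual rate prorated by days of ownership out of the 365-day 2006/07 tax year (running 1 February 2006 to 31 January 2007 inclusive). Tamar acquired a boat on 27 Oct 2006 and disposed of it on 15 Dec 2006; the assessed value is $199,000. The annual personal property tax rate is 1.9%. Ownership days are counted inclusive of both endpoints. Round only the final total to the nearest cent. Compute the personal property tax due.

Days held (27 Oct – 15 Dec 2006): 50 out of 365
Tax = $199,000 × 1.9% × 50/365 = $517.9452

$517.95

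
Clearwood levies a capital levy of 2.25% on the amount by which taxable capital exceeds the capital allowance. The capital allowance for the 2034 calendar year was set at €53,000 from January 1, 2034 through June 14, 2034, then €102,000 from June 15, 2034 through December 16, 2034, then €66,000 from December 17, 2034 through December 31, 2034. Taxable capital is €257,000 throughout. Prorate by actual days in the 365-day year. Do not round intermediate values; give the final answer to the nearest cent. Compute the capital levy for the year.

€4,019.18

January 1 – June 14, 2034: 165 days, exemption €53,000 → (€257,000 − €53,000) × 2.25% × 165/365 = €2,074.9315
June 15 – December 16, 2034: 185 days, exemption €102,000 → (€257,000 − €102,000) × 2.25% × 185/365 = €1,767.6370
December 17 – December 31, 2034: 15 days, exemption €66,000 → (€257,000 − €66,000) × 2.25% × 15/365 = €176.6096
Total = €4,019.1781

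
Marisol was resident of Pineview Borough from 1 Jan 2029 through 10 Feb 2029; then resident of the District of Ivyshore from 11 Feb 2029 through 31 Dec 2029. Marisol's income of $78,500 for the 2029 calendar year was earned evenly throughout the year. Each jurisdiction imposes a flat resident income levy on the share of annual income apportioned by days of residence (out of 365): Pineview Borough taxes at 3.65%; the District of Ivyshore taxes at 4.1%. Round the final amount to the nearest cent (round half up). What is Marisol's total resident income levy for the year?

Pineview Borough, 1 Jan – 10 Feb 2029: 41 days → $78,500 × 3.65% × 41/365 = $321.8500
The District of Ivyshore, 11 Feb – 31 Dec 2029: 324 days → $78,500 × 4.1% × 324/365 = $2,856.9699
Total = $3,178.8199

$3,178.82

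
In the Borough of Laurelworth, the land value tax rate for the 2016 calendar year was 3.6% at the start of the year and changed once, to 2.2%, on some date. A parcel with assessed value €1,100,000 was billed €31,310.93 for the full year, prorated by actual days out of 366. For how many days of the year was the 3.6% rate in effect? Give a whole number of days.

Let d = days at the first rate; then 366 − d days at the second rate.
€1,100,000 × [3.6%·d + 2.2%·(366−d)] / 366 = €31,310.93
Solving gives d = 169, so the new rate took effect on June 18, 2016.

169 days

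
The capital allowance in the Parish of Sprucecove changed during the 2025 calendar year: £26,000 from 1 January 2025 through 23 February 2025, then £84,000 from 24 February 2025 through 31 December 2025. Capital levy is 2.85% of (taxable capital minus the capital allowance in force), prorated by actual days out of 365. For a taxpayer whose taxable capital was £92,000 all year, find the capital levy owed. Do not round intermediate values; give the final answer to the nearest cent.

1 January – 23 February 2025: 54 days, exemption £26,000 → (£92,000 − £26,000) × 2.85% × 54/365 = £278.2849
24 February – 31 December 2025: 311 days, exemption £84,000 → (£92,000 − £84,000) × 2.85% × 311/365 = £194.2685
Total = £472.5534

£472.55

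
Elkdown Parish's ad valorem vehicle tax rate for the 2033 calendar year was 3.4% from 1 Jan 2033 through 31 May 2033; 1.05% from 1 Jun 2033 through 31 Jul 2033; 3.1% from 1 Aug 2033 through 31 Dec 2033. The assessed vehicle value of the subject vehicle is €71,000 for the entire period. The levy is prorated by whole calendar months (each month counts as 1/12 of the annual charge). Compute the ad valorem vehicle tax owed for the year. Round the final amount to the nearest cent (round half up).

€2,047.17

1 Jan – 31 May 2033: 5 months at 3.4% → €71,000 × 3.4% × 5/12 = €1,005.8333
1 Jun – 31 Jul 2033: 2 months at 1.05% → €71,000 × 1.05% × 2/12 = €124.2500
1 Aug – 31 Dec 2033: 5 months at 3.1% → €71,000 × 3.1% × 5/12 = €917.0833
Total = €2,047.1667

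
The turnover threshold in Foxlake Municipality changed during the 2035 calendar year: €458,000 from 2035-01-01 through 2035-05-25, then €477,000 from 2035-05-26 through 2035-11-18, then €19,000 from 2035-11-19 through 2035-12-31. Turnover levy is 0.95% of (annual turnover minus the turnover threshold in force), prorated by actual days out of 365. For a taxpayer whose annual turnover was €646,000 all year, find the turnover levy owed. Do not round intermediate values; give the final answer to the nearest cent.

€2,189.79

2035-01-01 to 2035-05-25: 145 days, exemption €458,000 → (€646,000 − €458,000) × 0.95% × 145/365 = €709.5068
2035-05-26 to 2035-11-18: 177 days, exemption €477,000 → (€646,000 − €477,000) × 0.95% × 177/365 = €778.5575
2035-11-19 to 2035-12-31: 43 days, exemption €19,000 → (€646,000 − €19,000) × 0.95% × 43/365 = €701.7247
Total = €2,189.7890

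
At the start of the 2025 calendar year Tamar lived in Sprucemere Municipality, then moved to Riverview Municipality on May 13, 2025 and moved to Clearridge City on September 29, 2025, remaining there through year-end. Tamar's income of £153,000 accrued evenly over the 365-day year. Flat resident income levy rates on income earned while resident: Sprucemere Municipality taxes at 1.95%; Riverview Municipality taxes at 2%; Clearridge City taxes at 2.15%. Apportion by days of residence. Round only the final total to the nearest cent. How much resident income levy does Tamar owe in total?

Sprucemere Municipality, January 1 – May 12, 2025: 132 days → £153,000 × 1.95% × 132/365 = £1,078.9644
Riverview Municipality, May 13 – September 28, 2025: 139 days → £153,000 × 2% × 139/365 = £1,165.3151
Clearridge City, September 29 – December 31, 2025: 94 days → £153,000 × 2.15% × 94/365 = £847.1589
Total = £3,091.4384

£3,091.44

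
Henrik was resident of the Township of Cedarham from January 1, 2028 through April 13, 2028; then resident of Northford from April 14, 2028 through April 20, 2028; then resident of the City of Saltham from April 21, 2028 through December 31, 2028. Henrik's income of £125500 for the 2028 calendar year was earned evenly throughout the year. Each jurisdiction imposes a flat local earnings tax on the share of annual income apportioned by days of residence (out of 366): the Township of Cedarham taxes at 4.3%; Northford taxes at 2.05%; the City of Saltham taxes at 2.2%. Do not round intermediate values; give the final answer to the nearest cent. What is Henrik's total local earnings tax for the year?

The Township of Cedarham, January 1 – April 13, 2028: 104 days → £125500 × 4.3% × 104/366 = £1533.4317
Northford, April 14 – April 20, 2028: 7 days → £125500 × 2.05% × 7/366 = £49.2056
The City of Saltham, April 21 – December 31, 2028: 255 days → £125500 × 2.2% × 255/366 = £1923.6475
Total = £3506.2848

£3506.28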